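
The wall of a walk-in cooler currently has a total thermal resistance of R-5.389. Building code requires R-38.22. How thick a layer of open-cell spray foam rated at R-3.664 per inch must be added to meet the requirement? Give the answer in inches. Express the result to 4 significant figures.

ΔR = 38.22 − 5.389 = 32.831 ft²·°F·h/BTU
L = ΔR / (R/in) = 32.831/3.664 = 8.9604 in

8.960 in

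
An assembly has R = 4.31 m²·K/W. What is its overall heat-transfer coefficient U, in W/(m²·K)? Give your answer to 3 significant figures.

0.232 W/(m²·K)

U = 1/R = 1/4.31 = 0.232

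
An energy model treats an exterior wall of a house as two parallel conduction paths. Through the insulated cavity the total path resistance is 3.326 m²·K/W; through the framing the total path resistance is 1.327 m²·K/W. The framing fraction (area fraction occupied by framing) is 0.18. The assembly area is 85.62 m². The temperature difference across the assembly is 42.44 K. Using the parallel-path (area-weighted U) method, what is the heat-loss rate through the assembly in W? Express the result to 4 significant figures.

U_eff = 0.82/3.326 + 0.18/1.327 = 0.24654 + 0.13564 = 0.38219
R_eff = 1/U_eff = 2.6165 m²·K/W
Q = 85.62 × 42.44 / 2.6165 = 1388.8 W

1389 W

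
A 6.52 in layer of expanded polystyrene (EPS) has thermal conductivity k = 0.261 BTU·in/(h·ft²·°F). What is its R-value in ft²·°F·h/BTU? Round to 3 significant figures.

R = L/k = 6.52/0.261 = 24.98 ft²·°F·h/BTU

25.0 ft²·°F·h/BTU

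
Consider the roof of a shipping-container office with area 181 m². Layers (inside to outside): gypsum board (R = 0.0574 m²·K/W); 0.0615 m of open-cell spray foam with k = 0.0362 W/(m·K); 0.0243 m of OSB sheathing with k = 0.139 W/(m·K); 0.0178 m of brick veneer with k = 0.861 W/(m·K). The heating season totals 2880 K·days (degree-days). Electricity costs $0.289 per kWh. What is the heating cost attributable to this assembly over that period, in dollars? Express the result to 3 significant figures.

1850 dollars

0.0615/0.0362 = 1.699
0.0243/0.139 = 0.1748
0.0178/0.861 = 0.02067
R_total = 0.0574 + 1.699 + 0.1748 + 0.02067 = 1.952 m²·K/W
E = A × HDD × 24 / R / 1000 = 181 × 2880 × 24 / 1.952 / 1000 = 6410 kWh
Cost = 6410 × 0.289 = $1852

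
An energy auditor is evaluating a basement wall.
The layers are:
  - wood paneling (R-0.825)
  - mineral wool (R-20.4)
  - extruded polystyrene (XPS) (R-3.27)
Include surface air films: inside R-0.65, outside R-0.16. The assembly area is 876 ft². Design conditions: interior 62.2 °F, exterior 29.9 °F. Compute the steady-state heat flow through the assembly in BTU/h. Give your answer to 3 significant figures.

1120 BTU/h

R_total = 0.65 + 0.825 + 20.4 + 3.27 + 0.16 = 25.3 ft²·°F·h/BTU
Q = A·ΔT/R = 876 × (62.2 − 29.9) / 25.3 = 1118 BTU/h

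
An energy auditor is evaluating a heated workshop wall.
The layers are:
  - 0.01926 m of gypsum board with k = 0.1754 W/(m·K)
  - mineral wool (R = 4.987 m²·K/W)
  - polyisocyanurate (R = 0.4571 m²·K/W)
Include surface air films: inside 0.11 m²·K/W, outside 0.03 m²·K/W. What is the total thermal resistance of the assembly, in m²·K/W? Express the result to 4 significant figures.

0.01926/0.1754 = 0.10981
R_total = 0.11 + 0.10981 + 4.987 + 0.4571 + 0.03 = 5.6939 m²·K/W

5.694 m²·K/W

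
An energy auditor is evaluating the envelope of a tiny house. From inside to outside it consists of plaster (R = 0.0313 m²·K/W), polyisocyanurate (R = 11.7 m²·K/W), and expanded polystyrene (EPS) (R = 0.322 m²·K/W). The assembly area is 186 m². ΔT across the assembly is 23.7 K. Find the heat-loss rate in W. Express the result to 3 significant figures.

R_total = 0.0313 + 11.7 + 0.322 = 12.05 m²·K/W
Q = A·ΔT/R = 186 × 23.7 / 12.05 = 365.7 W

366 W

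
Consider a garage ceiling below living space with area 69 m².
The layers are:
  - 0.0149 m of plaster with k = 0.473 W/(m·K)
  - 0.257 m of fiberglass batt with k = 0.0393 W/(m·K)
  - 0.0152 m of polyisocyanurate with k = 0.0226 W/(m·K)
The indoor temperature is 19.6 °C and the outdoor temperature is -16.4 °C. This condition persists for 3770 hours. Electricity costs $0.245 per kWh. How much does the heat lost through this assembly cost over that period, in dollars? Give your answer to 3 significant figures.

0.0149/0.473 = 0.0315
0.257/0.0393 = 6.539
0.0152/0.0226 = 0.6726
R_total = 0.0315 + 6.539 + 0.6726 = 7.244 m²·K/W
Q = 69 × (19.6 − (-16.4)) / 7.244 = 342.9 W
E = 342.9 W × 3770 h / 1000 = 1293 kWh
Cost = 1293 × 0.245 = $316.7

317 dollars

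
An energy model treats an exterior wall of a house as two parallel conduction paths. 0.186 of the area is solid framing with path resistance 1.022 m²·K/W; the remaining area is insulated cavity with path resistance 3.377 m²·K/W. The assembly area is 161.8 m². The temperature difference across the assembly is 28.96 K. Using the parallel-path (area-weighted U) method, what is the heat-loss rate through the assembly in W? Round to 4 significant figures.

U_eff = 0.814/3.377 + 0.186/1.022 = 0.24104 + 0.182 = 0.42304
R_eff = 1/U_eff = 2.3639 m²·K/W
Q = 161.8 × 28.96 / 2.3639 = 1982.2 W

1982 W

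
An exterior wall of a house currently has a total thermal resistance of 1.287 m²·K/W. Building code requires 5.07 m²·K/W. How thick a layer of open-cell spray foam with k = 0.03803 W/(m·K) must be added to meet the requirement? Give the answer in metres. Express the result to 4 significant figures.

0.1439 m

ΔR = 5.07 − 1.287 = 3.783 m²·K/W
L = ΔR × k = 3.783 × 0.03803 = 0.14387 m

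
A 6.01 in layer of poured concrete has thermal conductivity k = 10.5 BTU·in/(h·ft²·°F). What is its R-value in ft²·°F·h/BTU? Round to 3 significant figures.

0.572 ft²·°F·h/BTU

R = L/k = 6.01/10.5 = 0.5724 ft²·°F·h/BTU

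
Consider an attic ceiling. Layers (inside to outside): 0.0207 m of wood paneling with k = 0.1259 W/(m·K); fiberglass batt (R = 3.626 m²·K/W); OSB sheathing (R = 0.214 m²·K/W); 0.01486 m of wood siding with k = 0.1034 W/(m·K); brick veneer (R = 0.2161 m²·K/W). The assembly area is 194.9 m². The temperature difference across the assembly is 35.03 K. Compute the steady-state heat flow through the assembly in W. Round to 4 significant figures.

1564 W

0.0207/0.1259 = 0.16442
0.01486/0.1034 = 0.14371
R_total = 0.16442 + 3.626 + 0.214 + 0.14371 + 0.2161 = 4.3642 m²·K/W
Q = A·ΔT/R = 194.9 × 35.03 / 4.3642 = 1564.4 W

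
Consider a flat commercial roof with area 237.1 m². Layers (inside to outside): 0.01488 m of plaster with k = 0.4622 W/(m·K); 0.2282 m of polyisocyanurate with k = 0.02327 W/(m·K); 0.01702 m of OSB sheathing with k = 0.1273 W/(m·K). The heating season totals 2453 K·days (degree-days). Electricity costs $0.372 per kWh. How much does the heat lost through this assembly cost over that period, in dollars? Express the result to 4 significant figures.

520.7 dollars

0.01488/0.4622 = 0.032194
0.2282/0.02327 = 9.8066
0.01702/0.1273 = 0.1337
R_total = 0.032194 + 9.8066 + 0.1337 = 9.9725 m²·K/W
E = A × HDD × 24 / R / 1000 = 237.1 × 2453 × 24 / 9.9725 / 1000 = 1399.7 kWh
Cost = 1399.7 × 0.372 = $520.69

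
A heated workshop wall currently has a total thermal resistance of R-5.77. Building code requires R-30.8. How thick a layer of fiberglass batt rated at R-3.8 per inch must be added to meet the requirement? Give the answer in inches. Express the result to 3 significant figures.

6.59 in

ΔR = 30.8 − 5.77 = 25.03 ft²·°F·h/BTU
L = ΔR / (R/in) = 25.03/3.8 = 6.587 in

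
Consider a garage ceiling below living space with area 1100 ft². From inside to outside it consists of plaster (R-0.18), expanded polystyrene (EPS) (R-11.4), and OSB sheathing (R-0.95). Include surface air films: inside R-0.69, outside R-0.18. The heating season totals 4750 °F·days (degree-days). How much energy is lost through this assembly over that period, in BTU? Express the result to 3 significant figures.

9360000 BTU

R_total = 0.69 + 0.18 + 11.4 + 0.95 + 0.18 = 13.4 ft²·°F·h/BTU
E = A × HDD × 24 / R = 1100 × 4750 × 24 / 13.4 = 9358000 BTU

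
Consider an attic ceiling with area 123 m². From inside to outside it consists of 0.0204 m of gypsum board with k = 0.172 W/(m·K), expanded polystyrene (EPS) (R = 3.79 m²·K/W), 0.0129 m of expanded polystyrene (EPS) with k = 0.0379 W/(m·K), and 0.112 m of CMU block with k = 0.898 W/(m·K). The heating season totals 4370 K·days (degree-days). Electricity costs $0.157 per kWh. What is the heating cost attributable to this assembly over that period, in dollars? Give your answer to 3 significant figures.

0.0204/0.172 = 0.1186
0.0129/0.0379 = 0.3404
0.112/0.898 = 0.1247
R_total = 0.1186 + 3.79 + 0.3404 + 0.1247 = 4.374 m²·K/W
E = A × HDD × 24 / R / 1000 = 123 × 4370 × 24 / 4.374 / 1000 = 2950 kWh
Cost = 2950 × 0.157 = $463.1

463 dollars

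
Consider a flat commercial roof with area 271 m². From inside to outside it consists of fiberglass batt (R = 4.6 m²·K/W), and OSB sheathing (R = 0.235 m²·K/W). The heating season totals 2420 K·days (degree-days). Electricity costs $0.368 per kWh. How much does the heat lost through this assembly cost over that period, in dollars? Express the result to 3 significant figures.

R_total = 4.6 + 0.235 = 4.835 m²·K/W
E = A × HDD × 24 / R / 1000 = 271 × 2420 × 24 / 4.835 / 1000 = 3255 kWh
Cost = 3255 × 0.368 = $1198

1200 dollars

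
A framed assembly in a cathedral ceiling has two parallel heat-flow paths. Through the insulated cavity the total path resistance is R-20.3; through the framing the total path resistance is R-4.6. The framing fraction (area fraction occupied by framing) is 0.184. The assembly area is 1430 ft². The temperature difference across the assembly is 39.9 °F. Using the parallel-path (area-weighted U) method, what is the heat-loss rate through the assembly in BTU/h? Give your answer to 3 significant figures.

U_eff = 0.816/20.3 + 0.184/4.6 = 0.0402 + 0.04 = 0.0802
R_eff = 1/U_eff = 12.47 ft²·°F·h/BTU
Q = 1430 × 39.9 / 12.47 = 4576 BTU/h

4580 BTU/h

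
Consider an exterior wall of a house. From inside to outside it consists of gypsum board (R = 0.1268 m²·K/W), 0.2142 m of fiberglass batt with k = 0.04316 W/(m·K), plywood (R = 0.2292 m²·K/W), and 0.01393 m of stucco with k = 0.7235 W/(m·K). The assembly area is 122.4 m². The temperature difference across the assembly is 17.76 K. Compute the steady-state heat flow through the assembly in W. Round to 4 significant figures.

407.2 W

0.2142/0.04316 = 4.9629
0.01393/0.7235 = 0.019254
R_total = 0.1268 + 4.9629 + 0.2292 + 0.019254 = 5.3382 m²·K/W
Q = A·ΔT/R = 122.4 × 17.76 / 5.3382 = 407.22 W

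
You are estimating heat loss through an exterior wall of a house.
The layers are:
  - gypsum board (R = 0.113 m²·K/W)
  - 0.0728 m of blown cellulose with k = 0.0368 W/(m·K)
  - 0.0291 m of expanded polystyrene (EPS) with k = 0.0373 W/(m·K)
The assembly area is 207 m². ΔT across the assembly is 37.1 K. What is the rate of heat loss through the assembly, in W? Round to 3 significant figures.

0.0728/0.0368 = 1.978
0.0291/0.0373 = 0.7802
R_total = 0.113 + 1.978 + 0.7802 = 2.871 m²·K/W
Q = A·ΔT/R = 207 × 37.1 / 2.871 = 2675 W

2670 W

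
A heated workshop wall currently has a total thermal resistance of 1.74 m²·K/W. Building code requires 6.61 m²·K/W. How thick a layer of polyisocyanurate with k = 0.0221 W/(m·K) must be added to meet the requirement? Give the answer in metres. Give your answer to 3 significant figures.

0.108 m

ΔR = 6.61 − 1.74 = 4.87 m²·K/W
L = ΔR × k = 4.87 × 0.0221 = 0.1076 m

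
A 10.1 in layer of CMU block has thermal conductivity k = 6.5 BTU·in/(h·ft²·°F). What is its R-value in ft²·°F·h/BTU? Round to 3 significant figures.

R = L/k = 10.1/6.5 = 1.554 ft²·°F·h/BTU

1.55 ft²·°F·h/BTU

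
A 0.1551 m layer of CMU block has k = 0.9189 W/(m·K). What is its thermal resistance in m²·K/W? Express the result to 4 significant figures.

R = L/k = 0.1551/0.9189 = 0.16879 m²·K/W

0.1688 m²·K/W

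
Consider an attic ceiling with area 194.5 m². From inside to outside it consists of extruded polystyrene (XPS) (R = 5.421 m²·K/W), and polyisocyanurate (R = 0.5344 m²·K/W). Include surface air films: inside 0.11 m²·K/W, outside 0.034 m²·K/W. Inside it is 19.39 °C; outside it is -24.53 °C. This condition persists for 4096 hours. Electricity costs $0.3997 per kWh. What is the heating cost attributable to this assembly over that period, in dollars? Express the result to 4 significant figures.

R_total = 0.11 + 5.421 + 0.5344 + 0.034 = 6.0994 m²·K/W
Q = 194.5 × (19.39 − (-24.53)) / 6.0994 = 1400.5 W
E = 1400.5 W × 4096 h / 1000 = 5736.6 kWh
Cost = 5736.6 × 0.3997 = $2292.9

2293 dollars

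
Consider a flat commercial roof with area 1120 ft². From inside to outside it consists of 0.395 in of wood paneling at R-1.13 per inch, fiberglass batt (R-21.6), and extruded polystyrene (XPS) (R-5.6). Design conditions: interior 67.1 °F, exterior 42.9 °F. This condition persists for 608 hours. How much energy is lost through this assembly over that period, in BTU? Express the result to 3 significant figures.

596000 BTU

0.395 × 1.13 = 0.4463
R_total = 0.4463 + 21.6 + 5.6 = 27.65 ft²·°F·h/BTU
Q = 1120 × (67.1 − 42.9) / 27.65 = 980.4 BTU/h
E = 980.4 × 608 = 596100 BTU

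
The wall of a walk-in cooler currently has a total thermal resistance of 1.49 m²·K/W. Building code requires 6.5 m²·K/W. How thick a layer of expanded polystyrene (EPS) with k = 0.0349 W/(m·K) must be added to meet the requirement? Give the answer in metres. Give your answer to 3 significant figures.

ΔR = 6.5 − 1.49 = 5.01 m²·K/W
L = ΔR × k = 5.01 × 0.0349 = 0.1748 m

0.175 m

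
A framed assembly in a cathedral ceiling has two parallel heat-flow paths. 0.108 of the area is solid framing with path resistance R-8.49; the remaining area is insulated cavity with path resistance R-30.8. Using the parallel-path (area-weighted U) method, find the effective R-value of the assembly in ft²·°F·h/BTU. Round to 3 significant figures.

24.0 ft²·°F·h/BTU

U_eff = 0.892/30.8 + 0.108/8.49 = 0.02896 + 0.01272 = 0.04168
R_eff = 1/U_eff = 23.99 ft²·°F·h/BTU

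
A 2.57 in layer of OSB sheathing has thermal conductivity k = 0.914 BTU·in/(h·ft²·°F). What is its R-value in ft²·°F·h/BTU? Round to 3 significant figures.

R = L/k = 2.57/0.914 = 2.812 ft²·°F·h/BTU

2.81 ft²·°F·h/BTU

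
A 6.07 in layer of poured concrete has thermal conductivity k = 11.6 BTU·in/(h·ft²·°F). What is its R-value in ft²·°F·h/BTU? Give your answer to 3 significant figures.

R = L/k = 6.07/11.6 = 0.5233 ft²·°F·h/BTU

0.523 ft²·°F·h/BTU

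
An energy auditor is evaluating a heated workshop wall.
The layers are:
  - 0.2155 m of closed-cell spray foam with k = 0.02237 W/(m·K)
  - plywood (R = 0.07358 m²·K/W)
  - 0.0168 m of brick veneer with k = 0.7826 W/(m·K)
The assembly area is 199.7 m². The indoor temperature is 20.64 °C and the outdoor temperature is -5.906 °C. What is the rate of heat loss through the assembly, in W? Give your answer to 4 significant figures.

544.9 W

0.2155/0.02237 = 9.6334
0.0168/0.7826 = 0.021467
R_total = 9.6334 + 0.07358 + 0.021467 = 9.7285 m²·K/W
Q = A·ΔT/R = 199.7 × (20.64 − (-5.906)) / 9.7285 = 544.92 W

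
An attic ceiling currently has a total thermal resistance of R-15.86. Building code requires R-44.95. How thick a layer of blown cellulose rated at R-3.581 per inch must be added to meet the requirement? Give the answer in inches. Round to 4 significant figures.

8.123 in

ΔR = 44.95 − 15.86 = 29.09 ft²·°F·h/BTU
L = ΔR / (R/in) = 29.09/3.581 = 8.1234 in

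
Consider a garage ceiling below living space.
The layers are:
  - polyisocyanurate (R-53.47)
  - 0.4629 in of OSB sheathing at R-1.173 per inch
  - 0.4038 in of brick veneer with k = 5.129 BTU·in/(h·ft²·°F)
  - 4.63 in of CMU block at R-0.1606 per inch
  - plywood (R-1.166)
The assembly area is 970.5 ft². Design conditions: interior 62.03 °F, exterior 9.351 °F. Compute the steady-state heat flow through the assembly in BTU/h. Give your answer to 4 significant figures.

0.4629 × 1.173 = 0.54298
0.4038/5.129 = 0.078729
4.63 × 0.1606 = 0.74358
R_total = 53.47 + 0.54298 + 0.078729 + 0.74358 + 1.166 = 56.001 ft²·°F·h/BTU
Q = A·ΔT/R = 970.5 × (62.03 − 9.351) / 56.001 = 912.92 BTU/h

912.9 BTU/h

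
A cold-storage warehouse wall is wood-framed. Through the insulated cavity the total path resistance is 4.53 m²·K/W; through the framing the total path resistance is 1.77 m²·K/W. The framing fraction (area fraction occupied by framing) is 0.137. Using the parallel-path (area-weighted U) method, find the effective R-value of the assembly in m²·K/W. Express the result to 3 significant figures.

3.73 m²·K/W

U_eff = 0.863/4.53 + 0.137/1.77 = 0.1905 + 0.0774 = 0.2679
R_eff = 1/U_eff = 3.733 m²·K/W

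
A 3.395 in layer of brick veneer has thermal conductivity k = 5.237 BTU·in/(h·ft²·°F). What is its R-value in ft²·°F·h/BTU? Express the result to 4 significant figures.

R = L/k = 3.395/5.237 = 0.64827 ft²·°F·h/BTU

0.6483 ft²·°F·h/BTU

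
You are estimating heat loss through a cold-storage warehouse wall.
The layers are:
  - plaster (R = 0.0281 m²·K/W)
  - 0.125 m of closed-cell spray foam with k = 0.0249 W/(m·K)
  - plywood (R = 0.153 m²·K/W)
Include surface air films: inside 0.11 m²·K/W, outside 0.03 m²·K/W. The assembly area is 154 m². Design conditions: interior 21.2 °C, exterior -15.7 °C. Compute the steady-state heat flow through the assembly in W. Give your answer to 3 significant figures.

1060 W

0.125/0.0249 = 5.02
R_total = 0.11 + 0.0281 + 5.02 + 0.153 + 0.03 = 5.341 m²·K/W
Q = A·ΔT/R = 154 × (21.2 − (-15.7)) / 5.341 = 1064 W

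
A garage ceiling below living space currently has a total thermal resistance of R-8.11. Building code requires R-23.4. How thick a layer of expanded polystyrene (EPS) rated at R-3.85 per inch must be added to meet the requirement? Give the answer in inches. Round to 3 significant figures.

3.97 in

ΔR = 23.4 − 8.11 = 15.29 ft²·°F·h/BTU
L = ΔR / (R/in) = 15.29/3.85 = 3.971 in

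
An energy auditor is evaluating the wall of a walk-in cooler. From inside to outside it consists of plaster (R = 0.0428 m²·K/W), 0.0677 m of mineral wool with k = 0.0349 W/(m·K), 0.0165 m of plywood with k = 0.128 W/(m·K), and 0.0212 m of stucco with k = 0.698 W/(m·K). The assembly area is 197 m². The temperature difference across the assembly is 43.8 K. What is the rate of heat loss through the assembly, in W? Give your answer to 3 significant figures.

4030 W

0.0677/0.0349 = 1.94
0.0165/0.128 = 0.1289
0.0212/0.698 = 0.03037
R_total = 0.0428 + 1.94 + 0.1289 + 0.03037 = 2.142 m²·K/W
Q = A·ΔT/R = 197 × 43.8 / 2.142 = 4028 W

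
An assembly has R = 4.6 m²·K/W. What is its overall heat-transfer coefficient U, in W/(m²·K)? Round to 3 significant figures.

U = 1/R = 1/4.6 = 0.2174

0.217 W/(m²·K)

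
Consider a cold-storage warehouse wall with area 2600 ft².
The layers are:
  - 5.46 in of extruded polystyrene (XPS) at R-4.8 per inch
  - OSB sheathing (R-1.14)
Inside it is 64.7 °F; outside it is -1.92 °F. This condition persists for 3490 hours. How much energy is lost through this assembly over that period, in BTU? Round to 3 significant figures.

22100000 BTU

5.46 × 4.8 = 26.21
R_total = 26.21 + 1.14 = 27.35 ft²·°F·h/BTU
Q = 2600 × (64.7 − (-1.92)) / 27.35 = 6334 BTU/h
E = 6334 × 3490 = 22100000 BTU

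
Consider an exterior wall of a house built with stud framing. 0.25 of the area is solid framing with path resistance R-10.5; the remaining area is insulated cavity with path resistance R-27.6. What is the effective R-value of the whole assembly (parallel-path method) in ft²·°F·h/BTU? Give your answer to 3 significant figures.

U_eff = 0.75/27.6 + 0.25/10.5 = 0.02717 + 0.02381 = 0.05098
R_eff = 1/U_eff = 19.61 ft²·°F·h/BTU

19.6 ft²·°F·h/BTU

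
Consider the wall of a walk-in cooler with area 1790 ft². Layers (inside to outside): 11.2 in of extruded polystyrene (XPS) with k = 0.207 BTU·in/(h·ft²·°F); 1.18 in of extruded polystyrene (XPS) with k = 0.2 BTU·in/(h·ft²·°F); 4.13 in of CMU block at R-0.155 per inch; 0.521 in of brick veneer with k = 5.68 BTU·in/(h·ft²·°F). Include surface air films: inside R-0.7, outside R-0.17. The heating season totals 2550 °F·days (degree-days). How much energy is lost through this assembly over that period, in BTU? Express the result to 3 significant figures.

1780000 BTU

11.2/0.207 = 54.11
1.18/0.2 = 5.9
4.13 × 0.155 = 0.6401
0.521/5.68 = 0.09173
R_total = 0.7 + 54.11 + 5.9 + 0.6401 + 0.09173 + 0.17 = 61.61 ft²·°F·h/BTU
E = A × HDD × 24 / R = 1790 × 2550 × 24 / 61.61 = 1778000 BTU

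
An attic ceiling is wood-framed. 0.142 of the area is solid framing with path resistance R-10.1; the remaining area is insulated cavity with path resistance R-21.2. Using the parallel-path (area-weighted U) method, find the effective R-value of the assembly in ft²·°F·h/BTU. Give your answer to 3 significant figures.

18.3 ft²·°F·h/BTU

U_eff = 0.858/21.2 + 0.142/10.1 = 0.04047 + 0.01406 = 0.05453
R_eff = 1/U_eff = 18.34 ft²·°F·h/BTU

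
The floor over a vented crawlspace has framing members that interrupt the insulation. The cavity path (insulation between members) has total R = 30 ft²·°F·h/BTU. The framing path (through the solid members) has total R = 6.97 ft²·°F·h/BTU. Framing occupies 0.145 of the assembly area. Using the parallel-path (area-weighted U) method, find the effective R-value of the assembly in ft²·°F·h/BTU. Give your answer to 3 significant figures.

20.3 ft²·°F·h/BTU

U_eff = 0.855/30 + 0.145/6.97 = 0.0285 + 0.0208 = 0.0493
R_eff = 1/U_eff = 20.28 ft²·°F·h/BTU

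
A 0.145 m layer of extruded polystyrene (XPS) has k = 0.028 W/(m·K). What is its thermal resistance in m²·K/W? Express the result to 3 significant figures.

5.18 m²·K/W

R = L/k = 0.145/0.028 = 5.179 m²·K/W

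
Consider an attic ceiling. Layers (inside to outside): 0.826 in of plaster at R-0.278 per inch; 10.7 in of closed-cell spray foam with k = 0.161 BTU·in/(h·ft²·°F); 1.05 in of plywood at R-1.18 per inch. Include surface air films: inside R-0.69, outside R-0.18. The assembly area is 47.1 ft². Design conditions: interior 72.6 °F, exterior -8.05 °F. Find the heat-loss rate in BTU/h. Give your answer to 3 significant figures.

55.2 BTU/h

0.826 × 0.278 = 0.2296
10.7/0.161 = 66.46
1.05 × 1.18 = 1.239
R_total = 0.69 + 0.2296 + 66.46 + 1.239 + 0.18 = 68.8 ft²·°F·h/BTU
Q = A·ΔT/R = 47.1 × (72.6 − (-8.05)) / 68.8 = 55.21 BTU/h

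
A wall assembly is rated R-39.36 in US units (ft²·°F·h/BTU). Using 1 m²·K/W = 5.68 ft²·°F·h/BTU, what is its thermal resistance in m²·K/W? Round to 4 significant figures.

R_SI = 39.36/5.68 = 6.9296

6.930 m²·K/W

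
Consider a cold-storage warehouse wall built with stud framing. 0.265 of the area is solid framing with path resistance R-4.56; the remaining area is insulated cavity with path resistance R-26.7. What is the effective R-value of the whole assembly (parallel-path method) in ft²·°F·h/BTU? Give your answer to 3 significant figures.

U_eff = 0.735/26.7 + 0.265/4.56 = 0.02753 + 0.05811 = 0.08564
R_eff = 1/U_eff = 11.68 ft²·°F·h/BTU

11.7 ft²·°F·h/BTU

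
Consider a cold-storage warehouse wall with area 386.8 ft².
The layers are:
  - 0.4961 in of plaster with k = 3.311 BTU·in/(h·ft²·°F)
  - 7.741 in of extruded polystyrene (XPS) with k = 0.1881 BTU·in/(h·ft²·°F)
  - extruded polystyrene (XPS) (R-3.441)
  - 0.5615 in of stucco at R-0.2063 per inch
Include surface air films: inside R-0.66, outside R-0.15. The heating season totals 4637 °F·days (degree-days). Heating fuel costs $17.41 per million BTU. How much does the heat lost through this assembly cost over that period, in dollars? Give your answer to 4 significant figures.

0.4961/3.311 = 0.14983
7.741/0.1881 = 41.154
0.5615 × 0.2063 = 0.11584
R_total = 0.66 + 0.14983 + 41.154 + 3.441 + 0.11584 + 0.15 = 45.67 ft²·°F·h/BTU
E = A × HDD × 24 / R = 386.8 × 4637 × 24 / 45.67 = 942540 BTU
Cost = 942540/10⁶ × 17.41 = $16.41

16.41 dollars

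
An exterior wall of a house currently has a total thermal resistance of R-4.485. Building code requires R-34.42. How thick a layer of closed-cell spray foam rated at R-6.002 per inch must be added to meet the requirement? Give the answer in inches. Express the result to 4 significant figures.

4.988 in

ΔR = 34.42 − 4.485 = 29.935 ft²·°F·h/BTU
L = ΔR / (R/in) = 29.935/6.002 = 4.9875 in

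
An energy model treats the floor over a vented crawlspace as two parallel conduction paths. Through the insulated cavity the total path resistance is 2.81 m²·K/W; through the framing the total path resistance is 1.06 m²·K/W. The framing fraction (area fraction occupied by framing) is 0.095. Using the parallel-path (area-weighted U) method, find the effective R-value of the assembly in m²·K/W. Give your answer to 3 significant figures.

U_eff = 0.905/2.81 + 0.095/1.06 = 0.3221 + 0.08962 = 0.4117
R_eff = 1/U_eff = 2.429 m²·K/W

2.43 m²·K/W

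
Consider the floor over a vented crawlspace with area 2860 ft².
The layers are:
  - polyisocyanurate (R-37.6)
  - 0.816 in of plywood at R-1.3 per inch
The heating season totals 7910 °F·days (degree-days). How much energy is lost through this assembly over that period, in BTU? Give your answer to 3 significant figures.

14000000 BTU

0.816 × 1.3 = 1.061
R_total = 37.6 + 1.061 = 38.66 ft²·°F·h/BTU
E = A × HDD × 24 / R = 2860 × 7910 × 24 / 38.66 = 14040000 BTU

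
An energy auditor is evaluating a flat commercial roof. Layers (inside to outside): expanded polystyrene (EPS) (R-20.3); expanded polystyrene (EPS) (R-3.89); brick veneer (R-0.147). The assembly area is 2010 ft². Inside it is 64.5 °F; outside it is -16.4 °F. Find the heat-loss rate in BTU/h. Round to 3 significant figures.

R_total = 20.3 + 3.89 + 0.147 = 24.34 ft²·°F·h/BTU
Q = A·ΔT/R = 2010 × (64.5 − (-16.4)) / 24.34 = 6682 BTU/h

6680 BTU/h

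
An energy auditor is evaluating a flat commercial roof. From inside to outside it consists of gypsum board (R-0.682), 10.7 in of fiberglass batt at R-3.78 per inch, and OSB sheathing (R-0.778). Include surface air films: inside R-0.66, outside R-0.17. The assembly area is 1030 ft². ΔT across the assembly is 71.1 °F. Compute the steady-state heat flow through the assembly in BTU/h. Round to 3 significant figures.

1710 BTU/h

10.7 × 3.78 = 40.45
R_total = 0.66 + 0.682 + 40.45 + 0.778 + 0.17 = 42.74 ft²·°F·h/BTU
Q = A·ΔT/R = 1030 × 71.1 / 42.74 = 1714 BTU/h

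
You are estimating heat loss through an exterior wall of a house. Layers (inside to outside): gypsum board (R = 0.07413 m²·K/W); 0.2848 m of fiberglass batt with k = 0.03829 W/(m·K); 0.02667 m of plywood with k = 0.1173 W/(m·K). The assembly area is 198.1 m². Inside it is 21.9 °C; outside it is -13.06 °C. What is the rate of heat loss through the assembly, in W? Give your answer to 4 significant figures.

0.2848/0.03829 = 7.438
0.02667/0.1173 = 0.22737
R_total = 0.07413 + 7.438 + 0.22737 = 7.7395 m²·K/W
Q = A·ΔT/R = 198.1 × (21.9 − (-13.06)) / 7.7395 = 894.84 W

894.8 W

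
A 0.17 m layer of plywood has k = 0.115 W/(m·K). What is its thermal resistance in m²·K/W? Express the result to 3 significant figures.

R = L/k = 0.17/0.115 = 1.478 m²·K/W

1.48 m²·K/W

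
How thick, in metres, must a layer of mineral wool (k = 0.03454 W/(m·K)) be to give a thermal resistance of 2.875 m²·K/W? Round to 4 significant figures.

0.09930 m

L = R·k = 2.875 × 0.03454 = 0.099303 m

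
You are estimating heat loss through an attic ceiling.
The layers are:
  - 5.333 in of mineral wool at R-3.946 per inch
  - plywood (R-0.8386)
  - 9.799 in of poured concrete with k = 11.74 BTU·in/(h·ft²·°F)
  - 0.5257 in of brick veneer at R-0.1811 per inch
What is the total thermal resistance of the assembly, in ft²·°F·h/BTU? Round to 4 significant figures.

22.81 ft²·°F·h/BTU

5.333 × 3.946 = 21.044
9.799/11.74 = 0.83467
0.5257 × 0.1811 = 0.095204
R_total = 21.044 + 0.8386 + 0.83467 + 0.095204 = 22.812 ft²·°F·h/BTU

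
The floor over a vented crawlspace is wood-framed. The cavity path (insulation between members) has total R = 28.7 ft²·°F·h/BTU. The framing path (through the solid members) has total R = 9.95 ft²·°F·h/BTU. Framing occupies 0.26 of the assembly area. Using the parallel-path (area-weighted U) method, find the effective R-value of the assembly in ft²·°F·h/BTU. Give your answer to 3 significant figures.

19.3 ft²·°F·h/BTU

U_eff = 0.74/28.7 + 0.26/9.95 = 0.02578 + 0.02613 = 0.05191
R_eff = 1/U_eff = 19.26 ft²·°F·h/BTU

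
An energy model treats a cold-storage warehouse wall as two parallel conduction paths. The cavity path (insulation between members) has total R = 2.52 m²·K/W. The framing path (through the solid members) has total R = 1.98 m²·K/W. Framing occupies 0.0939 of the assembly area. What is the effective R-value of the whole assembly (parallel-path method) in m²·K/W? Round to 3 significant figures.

2.46 m²·K/W

U_eff = 0.9061/2.52 + 0.0939/1.98 = 0.3596 + 0.04742 = 0.407
R_eff = 1/U_eff = 2.457 m²·K/W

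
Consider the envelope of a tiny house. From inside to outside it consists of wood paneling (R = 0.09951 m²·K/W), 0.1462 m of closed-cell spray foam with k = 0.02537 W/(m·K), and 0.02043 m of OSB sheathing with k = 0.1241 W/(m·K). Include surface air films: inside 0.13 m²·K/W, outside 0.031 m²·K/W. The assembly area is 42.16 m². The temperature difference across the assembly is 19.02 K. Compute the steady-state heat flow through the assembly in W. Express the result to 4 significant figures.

0.1462/0.02537 = 5.7627
0.02043/0.1241 = 0.16463
R_total = 0.13 + 0.09951 + 5.7627 + 0.16463 + 0.031 = 6.1878 m²·K/W
Q = A·ΔT/R = 42.16 × 19.02 / 6.1878 = 129.59 W

129.6 W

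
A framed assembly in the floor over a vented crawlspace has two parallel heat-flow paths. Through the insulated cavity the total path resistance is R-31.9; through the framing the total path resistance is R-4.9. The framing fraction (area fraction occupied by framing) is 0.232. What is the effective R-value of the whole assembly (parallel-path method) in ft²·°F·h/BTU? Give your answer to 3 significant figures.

U_eff = 0.768/31.9 + 0.232/4.9 = 0.02408 + 0.04735 = 0.07142
R_eff = 1/U_eff = 14 ft²·°F·h/BTU

14.0 ft²·°F·h/BTU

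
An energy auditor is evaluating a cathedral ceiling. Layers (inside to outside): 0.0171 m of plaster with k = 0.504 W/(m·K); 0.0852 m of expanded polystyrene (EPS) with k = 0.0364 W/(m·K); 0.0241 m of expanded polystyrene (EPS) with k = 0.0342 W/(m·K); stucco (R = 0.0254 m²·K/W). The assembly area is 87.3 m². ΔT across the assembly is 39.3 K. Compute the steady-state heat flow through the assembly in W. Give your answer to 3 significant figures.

1110 W

0.0171/0.504 = 0.03393
0.0852/0.0364 = 2.341
0.0241/0.0342 = 0.7047
R_total = 0.03393 + 2.341 + 0.7047 + 0.0254 = 3.105 m²·K/W
Q = A·ΔT/R = 87.3 × 39.3 / 3.105 = 1105 W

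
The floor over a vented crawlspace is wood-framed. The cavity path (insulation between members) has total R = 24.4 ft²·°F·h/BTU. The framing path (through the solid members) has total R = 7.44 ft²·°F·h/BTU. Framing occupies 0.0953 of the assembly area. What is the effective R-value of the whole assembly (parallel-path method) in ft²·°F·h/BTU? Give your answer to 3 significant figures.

20.0 ft²·°F·h/BTU

U_eff = 0.9047/24.4 + 0.0953/7.44 = 0.03708 + 0.01281 = 0.04989
R_eff = 1/U_eff = 20.05 ft²·°F·h/BTU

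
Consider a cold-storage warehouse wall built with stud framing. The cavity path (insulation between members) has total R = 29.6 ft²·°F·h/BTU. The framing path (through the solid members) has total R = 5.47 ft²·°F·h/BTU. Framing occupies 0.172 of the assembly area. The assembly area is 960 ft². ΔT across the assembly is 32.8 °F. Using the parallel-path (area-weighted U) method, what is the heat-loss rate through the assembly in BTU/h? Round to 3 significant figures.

1870 BTU/h

U_eff = 0.828/29.6 + 0.172/5.47 = 0.02797 + 0.03144 = 0.05942
R_eff = 1/U_eff = 16.83 ft²·°F·h/BTU
Q = 960 × 32.8 / 16.83 = 1871 BTU/h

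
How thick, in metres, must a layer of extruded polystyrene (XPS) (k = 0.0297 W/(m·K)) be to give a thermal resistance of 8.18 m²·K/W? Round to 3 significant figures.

0.243 m

L = R·k = 8.18 × 0.0297 = 0.2429 m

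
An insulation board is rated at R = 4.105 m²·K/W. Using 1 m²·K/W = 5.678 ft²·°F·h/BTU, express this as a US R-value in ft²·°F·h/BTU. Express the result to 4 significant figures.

R_US = 4.105 × 5.678 = 23.308

23.31 ft²·°F·h/BTU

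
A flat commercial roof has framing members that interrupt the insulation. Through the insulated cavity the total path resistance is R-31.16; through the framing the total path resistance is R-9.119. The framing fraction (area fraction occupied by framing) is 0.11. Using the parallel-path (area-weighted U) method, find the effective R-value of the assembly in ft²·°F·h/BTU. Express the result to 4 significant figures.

24.62 ft²·°F·h/BTU

U_eff = 0.89/31.16 + 0.11/9.119 = 0.028562 + 0.012063 = 0.040625
R_eff = 1/U_eff = 24.615 ft²·°F·h/BTU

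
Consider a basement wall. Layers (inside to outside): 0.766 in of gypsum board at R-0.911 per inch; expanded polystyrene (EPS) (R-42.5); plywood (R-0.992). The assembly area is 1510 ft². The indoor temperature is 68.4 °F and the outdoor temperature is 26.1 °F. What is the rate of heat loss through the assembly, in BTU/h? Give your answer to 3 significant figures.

0.766 × 0.911 = 0.6978
R_total = 0.6978 + 42.5 + 0.992 = 44.19 ft²·°F·h/BTU
Q = A·ΔT/R = 1510 × (68.4 − 26.1) / 44.19 = 1445 BTU/h

1450 BTU/h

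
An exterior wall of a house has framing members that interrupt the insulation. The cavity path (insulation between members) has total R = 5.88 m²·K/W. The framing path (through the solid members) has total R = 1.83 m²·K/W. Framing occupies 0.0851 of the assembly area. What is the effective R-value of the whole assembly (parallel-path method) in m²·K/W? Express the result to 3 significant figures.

4.95 m²·K/W

U_eff = 0.9149/5.88 + 0.0851/1.83 = 0.1556 + 0.0465 = 0.2021
R_eff = 1/U_eff = 4.948 m²·K/W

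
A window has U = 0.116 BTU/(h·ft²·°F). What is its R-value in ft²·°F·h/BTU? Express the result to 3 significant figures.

8.62 ft²·°F·h/BTU

R = 1/U = 1/0.116 = 8.621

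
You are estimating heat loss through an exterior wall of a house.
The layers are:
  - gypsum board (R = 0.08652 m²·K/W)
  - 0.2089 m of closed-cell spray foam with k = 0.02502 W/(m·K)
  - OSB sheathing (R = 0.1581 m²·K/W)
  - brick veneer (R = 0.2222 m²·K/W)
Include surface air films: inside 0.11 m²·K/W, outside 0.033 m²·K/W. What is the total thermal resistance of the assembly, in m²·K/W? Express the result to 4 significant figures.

0.2089/0.02502 = 8.3493
R_total = 0.11 + 0.08652 + 8.3493 + 0.1581 + 0.2222 + 0.033 = 8.9591 m²·K/W

8.959 m²·K/W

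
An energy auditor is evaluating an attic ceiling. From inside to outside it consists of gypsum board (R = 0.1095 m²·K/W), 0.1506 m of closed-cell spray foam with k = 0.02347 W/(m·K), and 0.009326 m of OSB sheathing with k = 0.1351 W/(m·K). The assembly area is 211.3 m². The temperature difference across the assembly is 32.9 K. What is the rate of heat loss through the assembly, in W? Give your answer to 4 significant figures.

1054 W

0.1506/0.02347 = 6.4167
0.009326/0.1351 = 0.06903
R_total = 0.1095 + 6.4167 + 0.06903 = 6.5952 m²·K/W
Q = A·ΔT/R = 211.3 × 32.9 / 6.5952 = 1054.1 W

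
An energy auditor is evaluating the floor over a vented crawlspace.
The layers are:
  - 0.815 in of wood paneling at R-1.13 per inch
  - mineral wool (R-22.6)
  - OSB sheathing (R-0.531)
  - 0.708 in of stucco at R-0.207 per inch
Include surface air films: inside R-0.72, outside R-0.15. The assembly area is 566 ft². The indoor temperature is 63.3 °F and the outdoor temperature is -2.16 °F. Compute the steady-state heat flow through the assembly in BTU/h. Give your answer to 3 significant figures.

0.815 × 1.13 = 0.9209
0.708 × 0.207 = 0.1466
R_total = 0.72 + 0.9209 + 22.6 + 0.531 + 0.1466 + 0.15 = 25.07 ft²·°F·h/BTU
Q = A·ΔT/R = 566 × (63.3 − (-2.16)) / 25.07 = 1478 BTU/h

1480 BTU/h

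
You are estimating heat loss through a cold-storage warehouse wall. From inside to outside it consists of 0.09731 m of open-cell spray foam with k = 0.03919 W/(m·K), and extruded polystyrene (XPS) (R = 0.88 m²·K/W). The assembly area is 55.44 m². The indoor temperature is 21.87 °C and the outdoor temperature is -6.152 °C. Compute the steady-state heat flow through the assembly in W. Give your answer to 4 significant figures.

461.9 W

0.09731/0.03919 = 2.483
R_total = 2.483 + 0.88 = 3.363 m²·K/W
Q = A·ΔT/R = 55.44 × (21.87 − (-6.152)) / 3.363 = 461.95 W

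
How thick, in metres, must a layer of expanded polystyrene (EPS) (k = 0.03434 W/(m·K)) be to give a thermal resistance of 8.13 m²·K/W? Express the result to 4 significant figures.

0.2792 m

L = R·k = 8.13 × 0.03434 = 0.27918 m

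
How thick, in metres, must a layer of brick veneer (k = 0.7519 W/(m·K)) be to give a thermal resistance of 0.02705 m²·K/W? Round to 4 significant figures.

0.02034 m

L = R·k = 0.02705 × 0.7519 = 0.020339 m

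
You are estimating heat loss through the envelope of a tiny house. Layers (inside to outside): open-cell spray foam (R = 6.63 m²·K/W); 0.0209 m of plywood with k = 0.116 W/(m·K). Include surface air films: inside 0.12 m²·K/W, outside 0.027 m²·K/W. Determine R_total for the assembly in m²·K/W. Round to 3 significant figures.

6.96 m²·K/W

0.0209/0.116 = 0.1802
R_total = 0.12 + 6.63 + 0.1802 + 0.027 = 6.957 m²·K/W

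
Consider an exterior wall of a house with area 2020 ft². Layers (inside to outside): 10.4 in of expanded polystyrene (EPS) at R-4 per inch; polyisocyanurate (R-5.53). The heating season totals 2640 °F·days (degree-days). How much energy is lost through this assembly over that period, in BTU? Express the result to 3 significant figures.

2720000 BTU

10.4 × 4 = 41.6
R_total = 41.6 + 5.53 = 47.13 ft²·°F·h/BTU
E = A × HDD × 24 / R = 2020 × 2640 × 24 / 47.13 = 2716000 BTU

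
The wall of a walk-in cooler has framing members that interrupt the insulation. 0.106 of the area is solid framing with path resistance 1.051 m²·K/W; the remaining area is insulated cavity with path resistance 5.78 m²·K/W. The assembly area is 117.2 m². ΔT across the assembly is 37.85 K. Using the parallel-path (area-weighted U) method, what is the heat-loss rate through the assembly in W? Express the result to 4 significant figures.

U_eff = 0.894/5.78 + 0.106/1.051 = 0.15467 + 0.10086 = 0.25553
R_eff = 1/U_eff = 3.9135 m²·K/W
Q = 117.2 × 37.85 / 3.9135 = 1133.5 W

1134 W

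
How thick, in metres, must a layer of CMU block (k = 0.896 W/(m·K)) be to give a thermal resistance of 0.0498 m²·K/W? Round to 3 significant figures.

L = R·k = 0.0498 × 0.896 = 0.04462 m

0.0446 m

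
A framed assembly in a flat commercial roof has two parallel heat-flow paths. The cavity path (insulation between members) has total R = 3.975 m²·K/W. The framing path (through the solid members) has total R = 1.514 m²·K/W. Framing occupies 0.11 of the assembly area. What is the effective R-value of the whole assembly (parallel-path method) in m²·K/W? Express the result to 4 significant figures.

U_eff = 0.89/3.975 + 0.11/1.514 = 0.2239 + 0.072655 = 0.29655
R_eff = 1/U_eff = 3.3721 m²·K/W

3.372 m²·K/W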